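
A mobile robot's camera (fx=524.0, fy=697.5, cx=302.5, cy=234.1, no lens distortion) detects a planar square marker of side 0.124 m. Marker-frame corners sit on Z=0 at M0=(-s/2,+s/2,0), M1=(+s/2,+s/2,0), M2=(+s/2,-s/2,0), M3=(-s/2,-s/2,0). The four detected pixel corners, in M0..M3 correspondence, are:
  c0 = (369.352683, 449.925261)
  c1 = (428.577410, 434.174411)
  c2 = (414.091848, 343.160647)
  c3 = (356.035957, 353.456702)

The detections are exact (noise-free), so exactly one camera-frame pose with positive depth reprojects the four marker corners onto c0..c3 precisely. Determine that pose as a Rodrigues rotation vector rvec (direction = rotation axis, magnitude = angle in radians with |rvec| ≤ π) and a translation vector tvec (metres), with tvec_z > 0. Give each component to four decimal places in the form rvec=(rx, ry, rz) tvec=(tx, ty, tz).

rvec=(-0.2794, -0.4072, -0.1071) tvec=(0.1610, 0.2148, 0.9354)

Intrinsics K: fx=524.0, fy=697.5, cx=302.5, cy=234.1
Marker side s = 0.124 m; corners in marker frame (Z=0):
  M0 = (-0.0620, +0.0620, 0)
  M1 = (+0.0620, +0.0620, 0)
  M2 = (+0.0620, -0.0620, 0)
  M3 = (-0.0620, -0.0620, 0)
Detected image corners:
  c0 = (369.352683, 449.925261) px
  c1 = (428.577410, 434.174411) px
  c2 = (414.091848, 343.160647) px
  c3 = (356.035957, 353.456702) px
Planar DLT: solve 8×8 A·h = b for H (H[2,2]=1):
  H  [+642.45002 +9.00829 +392.68757]
  H  [+66.32186 +651.32956 +394.23937]
  H  [+0.43269 -0.26332 +1.00000]
B = K⁻¹H; ‖b₁‖=1.069028, ‖b₂‖=1.069028; λ = 2/(‖b₁‖+‖b₂‖) = 0.935429, sign → tz>0 ⇒ λ=+0.935429
r₁ = λ·B[:,0] = (+0.91322,-0.04690,+0.40475); r₂ = λ·B[:,1] = (+0.15828,+0.95618,-0.24631)
r₃ = r₁×r₂ = (-0.37546,+0.28900,+0.88063); SVD([r₁ r₂ r₃]) → R = UVᵀ:
  R  [+0.91322 +0.15828 -0.37546]
  R  [-0.04690 +0.95618 +0.28900]
  R  [+0.40475 -0.24631 +0.88063]
t = (+0.16100, +0.21477, +0.93543) m
tr R = 2.750029; θ = arccos((tr R − 1)/2) = 0.505330 rad = 28.953°
axis k = ((R−Rᵀ)₃₂, (R−Rᵀ)₁₃, (R−Rᵀ)₂₁) / (2 sinθ) = (-0.552904, -0.805847, -0.211917)
rvec = θ·k = (-0.279399, -0.407219, -0.107088)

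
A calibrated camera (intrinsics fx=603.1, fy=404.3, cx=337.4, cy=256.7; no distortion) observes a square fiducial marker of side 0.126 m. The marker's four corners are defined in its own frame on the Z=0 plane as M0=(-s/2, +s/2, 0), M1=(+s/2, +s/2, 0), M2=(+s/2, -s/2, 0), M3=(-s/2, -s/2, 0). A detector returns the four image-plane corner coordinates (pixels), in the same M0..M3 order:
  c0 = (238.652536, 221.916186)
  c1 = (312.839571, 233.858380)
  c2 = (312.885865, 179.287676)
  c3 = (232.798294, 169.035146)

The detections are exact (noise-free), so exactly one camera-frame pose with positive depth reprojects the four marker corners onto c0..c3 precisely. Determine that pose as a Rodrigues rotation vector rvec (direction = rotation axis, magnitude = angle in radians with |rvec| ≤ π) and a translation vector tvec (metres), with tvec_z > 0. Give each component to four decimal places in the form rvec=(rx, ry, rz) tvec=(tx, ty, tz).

Intrinsics K: fx=603.1, fy=404.3, cx=337.4, cy=256.7
Marker side s = 0.126 m; corners in marker frame (Z=0):
  M0 = (-0.0630, +0.0630, 0)
  M1 = (+0.0630, +0.0630, 0)
  M2 = (+0.0630, -0.0630, 0)
  M3 = (-0.0630, -0.0630, 0)
Detected image corners:
  c0 = (238.652536, 221.916186) px
  c1 = (312.839571, 233.858380) px
  c2 = (312.885865, 179.287676) px
  c3 = (232.798294, 169.035146) px
Planar DLT: solve 8×8 A·h = b for H (H[2,2]=1):
  H  [+507.61799 +194.03011 +273.43258]
  H  [+12.36191 +551.13720 +201.94374]
  H  [-0.37794 +0.62132 +1.00000]
B = K⁻¹H; ‖b₁‖=1.151122, ‖b₂‖=1.151122; λ = 2/(‖b₁‖+‖b₂‖) = 0.868717, sign → tz>0 ⇒ λ=+0.868717
r₁ = λ·B[:,0] = (+0.91486,+0.23502,-0.32832); r₂ = λ·B[:,1] = (-0.02248,+0.84152,+0.53975)
r₃ = r₁×r₂ = (+0.40314,-0.48642,+0.77516); SVD([r₁ r₂ r₃]) → R = UVᵀ:
  R  [+0.91486 -0.02248 +0.40314]
  R  [+0.23502 +0.84152 -0.48642]
  R  [-0.32832 +0.53975 +0.77516]
t = (-0.09214, -0.11765, +0.86872) m
tr R = 2.531541; θ = arccos((tr R − 1)/2) = 0.698557 rad = 40.024°
axis k = ((R−Rᵀ)₃₂, (R−Rᵀ)₁₃, (R−Rᵀ)₂₁) / (2 sinθ) = (+0.797817, +0.568691, +0.200196)
rvec = θ·k = (+0.557321, +0.397263, +0.139849)

rvec=(0.5573, 0.3973, 0.1398) tvec=(-0.0921, -0.1177, 0.8687)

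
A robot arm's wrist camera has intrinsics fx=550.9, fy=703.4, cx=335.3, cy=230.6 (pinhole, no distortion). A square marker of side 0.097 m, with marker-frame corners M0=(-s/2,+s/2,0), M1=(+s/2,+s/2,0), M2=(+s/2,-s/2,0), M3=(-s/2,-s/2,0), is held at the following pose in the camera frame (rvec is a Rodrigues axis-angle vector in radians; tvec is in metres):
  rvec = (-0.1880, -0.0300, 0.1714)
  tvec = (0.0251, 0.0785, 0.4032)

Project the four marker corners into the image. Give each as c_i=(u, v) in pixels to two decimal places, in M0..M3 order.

c0=(292.23, 439.94) c1=(425.72, 469.03) c2=(443.29, 298.59) c3=(315.78, 270.24)

Intrinsics K: fx=550.9, fy=703.4, cx=335.3, cy=230.6
Marker side s = 0.097 m; corners in marker frame (Z=0):
  M0 = (-0.0485, +0.0485, 0)
  M1 = (+0.0485, +0.0485, 0)
  M2 = (+0.0485, -0.0485, 0)
  M3 = (-0.0485, -0.0485, 0)
rvec = (-0.1880, -0.0300, 0.1714), |rvec| = θ = 0.25617 rad = 14.677°
Rodrigues: sinθ=0.25338, 1−cosθ=0.03263; R = I + sinθ·[k]× + (1−cosθ)·[k]×²:
    [+0.98494 -0.16673 -0.04570]
    [+0.17234 +0.96782 +0.18339]
    [+0.01365 -0.18851 +0.98198]
t = (0.0251, 0.0785, 0.4032) m
M0: Pc = R·M0+t = (-0.03076, +0.11708, +0.39340); u = 550.9·(-0.03076)/0.39340 + 335.3 = 292.2301, v = 703.4·(+0.11708)/0.39340 + 230.6 = 439.9431
M1: Pc = R·M1+t = (+0.06478, +0.13380, +0.39472); u = 550.9·(+0.06478)/0.39472 + 335.3 = 425.7167, v = 703.4·(+0.13380)/0.39472 + 230.6 = 469.0303
M2: Pc = R·M2+t = (+0.08096, +0.03992, +0.41300); u = 550.9·(+0.08096)/0.41300 + 335.3 = 443.2859, v = 703.4·(+0.03992)/0.41300 + 230.6 = 298.5876
M3: Pc = R·M3+t = (-0.01458, +0.02320, +0.41168); u = 550.9·(-0.01458)/0.41168 + 335.3 = 315.7847, v = 703.4·(+0.02320)/0.41168 + 230.6 = 270.2442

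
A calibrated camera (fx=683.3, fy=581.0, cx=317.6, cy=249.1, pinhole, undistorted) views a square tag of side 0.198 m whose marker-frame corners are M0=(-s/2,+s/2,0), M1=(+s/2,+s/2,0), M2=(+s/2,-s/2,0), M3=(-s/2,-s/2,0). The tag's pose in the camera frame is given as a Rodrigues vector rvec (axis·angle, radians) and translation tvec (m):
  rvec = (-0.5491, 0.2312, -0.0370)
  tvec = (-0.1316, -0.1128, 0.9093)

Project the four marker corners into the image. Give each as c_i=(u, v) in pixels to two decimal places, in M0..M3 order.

Intrinsics K: fx=683.3, fy=581.0, cx=317.6, cy=249.1
Marker side s = 0.198 m; corners in marker frame (Z=0):
  M0 = (-0.0990, +0.0990, 0)
  M1 = (+0.0990, +0.0990, 0)
  M2 = (+0.0990, -0.0990, 0)
  M3 = (-0.0990, -0.0990, 0)
rvec = (-0.5491, 0.2312, -0.0370), |rvec| = θ = 0.59694 rad = 34.202°
Rodrigues: sinθ=0.56211, 1−cosθ=0.17294; R = I + sinθ·[k]× + (1−cosθ)·[k]×²:
    [+0.97339 -0.02677 +0.22757]
    [-0.09645 +0.85300 +0.51291]
    [-0.20785 -0.52122 +0.82773]
t = (-0.1316, -0.1128, 0.9093) m
M0: Pc = R·M0+t = (-0.23062, -0.01880, +0.87828); u = 683.3·(-0.23062)/0.87828 + 317.6 = 138.1803, v = 581.0·(-0.01880)/0.87828 + 249.1 = 236.6610
M1: Pc = R·M1+t = (-0.03788, -0.03790, +0.83712); u = 683.3·(-0.03788)/0.83712 + 317.6 = 286.6768, v = 581.0·(-0.03790)/0.83712 + 249.1 = 222.7946
M2: Pc = R·M2+t = (-0.03258, -0.20680, +0.94032); u = 683.3·(-0.03258)/0.94032 + 317.6 = 293.9226, v = 581.0·(-0.20680)/0.94032 + 249.1 = 121.3262
M3: Pc = R·M3+t = (-0.22532, -0.18770, +0.98148); u = 683.3·(-0.22532)/0.98148 + 317.6 = 160.7365, v = 581.0·(-0.18770)/0.98148 + 249.1 = 137.9892

c0=(138.18, 236.66) c1=(286.68, 222.79) c2=(293.92, 121.33) c3=(160.74, 137.99)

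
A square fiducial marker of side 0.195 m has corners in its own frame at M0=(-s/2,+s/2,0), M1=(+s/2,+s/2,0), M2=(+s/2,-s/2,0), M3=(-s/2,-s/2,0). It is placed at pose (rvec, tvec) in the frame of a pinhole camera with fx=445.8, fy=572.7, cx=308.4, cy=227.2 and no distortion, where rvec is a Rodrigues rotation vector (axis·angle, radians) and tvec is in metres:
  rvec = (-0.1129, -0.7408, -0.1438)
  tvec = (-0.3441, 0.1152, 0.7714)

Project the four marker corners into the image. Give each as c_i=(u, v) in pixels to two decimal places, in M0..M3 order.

c0=(54.64, 407.11) c1=(171.08, 366.38) c2=(155.17, 234.29) c3=(37.41, 249.83)

Intrinsics K: fx=445.8, fy=572.7, cx=308.4, cy=227.2
Marker side s = 0.195 m; corners in marker frame (Z=0):
  M0 = (-0.0975, +0.0975, 0)
  M1 = (+0.0975, +0.0975, 0)
  M2 = (+0.0975, -0.0975, 0)
  M3 = (-0.0975, -0.0975, 0)
rvec = (-0.1129, -0.7408, -0.1438), |rvec| = θ = 0.76303 rad = 43.718°
Rodrigues: sinθ=0.69111, 1−cosθ=0.27725; R = I + sinθ·[k]× + (1−cosθ)·[k]×²:
    [+0.72882 +0.17008 -0.66325]
    [-0.09042 +0.98408 +0.15299]
    [+0.67871 -0.05153 +0.73259]
t = (-0.3441, 0.1152, 0.7714) m
M0: Pc = R·M0+t = (-0.39858, +0.21996, +0.70020); u = 445.8·(-0.39858)/0.70020 + 308.4 = 54.6362, v = 572.7·(+0.21996)/0.70020 + 227.2 = 407.1101
M1: Pc = R·M1+t = (-0.25646, +0.20233, +0.83255); u = 445.8·(-0.25646)/0.83255 + 308.4 = 171.0762, v = 572.7·(+0.20233)/0.83255 + 227.2 = 366.3816
M2: Pc = R·M2+t = (-0.28962, +0.01044, +0.84260); u = 445.8·(-0.28962)/0.84260 + 308.4 = 155.1672, v = 572.7·(+0.01044)/0.84260 + 227.2 = 234.2932
M3: Pc = R·M3+t = (-0.43174, +0.02807, +0.71025); u = 445.8·(-0.43174)/0.71025 + 308.4 = 37.4100, v = 572.7·(+0.02807)/0.71025 + 227.2 = 249.8320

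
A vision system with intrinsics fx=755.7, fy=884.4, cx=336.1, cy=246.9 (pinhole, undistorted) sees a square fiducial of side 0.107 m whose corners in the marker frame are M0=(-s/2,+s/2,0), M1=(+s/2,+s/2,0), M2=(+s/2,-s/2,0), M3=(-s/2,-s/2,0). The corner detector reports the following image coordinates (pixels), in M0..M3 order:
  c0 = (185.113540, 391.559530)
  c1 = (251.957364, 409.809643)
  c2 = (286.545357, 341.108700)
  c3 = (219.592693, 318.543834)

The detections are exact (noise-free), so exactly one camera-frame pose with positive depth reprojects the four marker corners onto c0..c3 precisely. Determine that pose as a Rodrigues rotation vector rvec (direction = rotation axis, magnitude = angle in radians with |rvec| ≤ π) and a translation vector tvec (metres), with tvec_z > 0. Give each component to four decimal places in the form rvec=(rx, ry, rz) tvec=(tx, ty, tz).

Intrinsics K: fx=755.7, fy=884.4, cx=336.1, cy=246.9
Marker side s = 0.107 m; corners in marker frame (Z=0):
  M0 = (-0.0535, +0.0535, 0)
  M1 = (+0.0535, +0.0535, 0)
  M2 = (+0.0535, -0.0535, 0)
  M3 = (-0.0535, -0.0535, 0)
Detected image corners:
  c0 = (185.113540, 391.559530) px
  c1 = (251.957364, 409.809643) px
  c2 = (286.545357, 341.108700) px
  c3 = (219.592693, 318.543834) px
Planar DLT: solve 8×8 A·h = b for H (H[2,2]=1):
  H  [+741.13538 -259.32971 +236.43353]
  H  [+370.00150 +759.94533 +366.03365]
  H  [+0.49162 +0.26899 +1.00000]
B = K⁻¹H; ‖b₁‖=0.949463, ‖b₂‖=0.949463; λ = 2/(‖b₁‖+‖b₂‖) = 1.053227, sign → tz>0 ⇒ λ=+1.053227
r₁ = λ·B[:,0] = (+0.80264,+0.29608,+0.51779); r₂ = λ·B[:,1] = (-0.48743,+0.82592,+0.28330)
r₃ = r₁×r₂ = (-0.34377,-0.47978,+0.80724); SVD([r₁ r₂ r₃]) → R = UVᵀ:
  R  [+0.80264 -0.48743 -0.34377]
  R  [+0.29608 +0.82592 -0.47978]
  R  [+0.51779 +0.28330 +0.80724]
t = (-0.13891, +0.14188, +1.05323) m
tr R = 2.435803; θ = arccos((tr R − 1)/2) = 0.770013 rad = 44.119°
axis k = ((R−Rᵀ)₃₂, (R−Rᵀ)₁₃, (R−Rᵀ)₂₁) / (2 sinθ) = (+0.548075, -0.618811, +0.562750)
rvec = θ·k = (+0.422025, -0.476492, +0.433325)

rvec=(0.4220, -0.4765, 0.4333) tvec=(-0.1389, 0.1419, 1.0532)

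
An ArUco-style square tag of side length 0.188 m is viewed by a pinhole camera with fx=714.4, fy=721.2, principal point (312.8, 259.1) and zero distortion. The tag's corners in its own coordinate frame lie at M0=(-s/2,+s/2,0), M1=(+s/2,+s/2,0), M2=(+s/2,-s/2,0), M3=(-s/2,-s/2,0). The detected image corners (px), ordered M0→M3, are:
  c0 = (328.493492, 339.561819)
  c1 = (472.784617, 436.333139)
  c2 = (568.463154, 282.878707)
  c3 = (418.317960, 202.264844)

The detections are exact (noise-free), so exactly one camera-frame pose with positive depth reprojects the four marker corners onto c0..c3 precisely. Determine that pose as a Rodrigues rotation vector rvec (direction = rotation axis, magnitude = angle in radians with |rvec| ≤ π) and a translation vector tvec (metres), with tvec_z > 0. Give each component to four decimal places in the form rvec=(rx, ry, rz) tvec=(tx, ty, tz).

rvec=(-0.2105, 0.3803, 0.5627) tvec=(0.1432, 0.0575, 0.7800)

Intrinsics K: fx=714.4, fy=721.2, cx=312.8, cy=259.1
Marker side s = 0.188 m; corners in marker frame (Z=0):
  M0 = (-0.0940, +0.0940, 0)
  M1 = (+0.0940, +0.0940, 0)
  M2 = (+0.0940, -0.0940, 0)
  M3 = (-0.0940, -0.0940, 0)
Detected image corners:
  c0 = (328.493492, 339.561819) px
  c1 = (472.784617, 436.333139) px
  c2 = (568.463154, 282.878707) px
  c3 = (418.317960, 202.264844) px
Planar DLT: solve 8×8 A·h = b for H (H[2,2]=1):
  H  [+550.68384 -544.56812 +443.92185]
  H  [+307.28413 +734.52107 +312.29655]
  H  [-0.52025 -0.11626 +1.00000]
B = K⁻¹H; ‖b₁‖=1.282056, ‖b₂‖=1.282056; λ = 2/(‖b₁‖+‖b₂‖) = 0.779997, sign → tz>0 ⇒ λ=+0.779997
r₁ = λ·B[:,0] = (+0.77893,+0.47812,-0.40580); r₂ = λ·B[:,1] = (-0.55487,+0.82698,-0.09068)
r₃ = r₁×r₂ = (+0.29223,+0.29580,+0.90945); SVD([r₁ r₂ r₃]) → R = UVᵀ:
  R  [+0.77893 -0.55487 +0.29223]
  R  [+0.47812 +0.82698 +0.29580]
  R  [-0.40580 -0.09068 +0.90945]
t = (+0.14316, +0.05753, +0.78000) m
tr R = 2.515363; θ = arccos((tr R − 1)/2) = 0.711043 rad = 40.740°
axis k = ((R−Rᵀ)₃₂, (R−Rᵀ)₁₃, (R−Rᵀ)₂₁) / (2 sinθ) = (-0.296098, +0.534784, +0.791411)
rvec = θ·k = (-0.210539, +0.380255, +0.562728)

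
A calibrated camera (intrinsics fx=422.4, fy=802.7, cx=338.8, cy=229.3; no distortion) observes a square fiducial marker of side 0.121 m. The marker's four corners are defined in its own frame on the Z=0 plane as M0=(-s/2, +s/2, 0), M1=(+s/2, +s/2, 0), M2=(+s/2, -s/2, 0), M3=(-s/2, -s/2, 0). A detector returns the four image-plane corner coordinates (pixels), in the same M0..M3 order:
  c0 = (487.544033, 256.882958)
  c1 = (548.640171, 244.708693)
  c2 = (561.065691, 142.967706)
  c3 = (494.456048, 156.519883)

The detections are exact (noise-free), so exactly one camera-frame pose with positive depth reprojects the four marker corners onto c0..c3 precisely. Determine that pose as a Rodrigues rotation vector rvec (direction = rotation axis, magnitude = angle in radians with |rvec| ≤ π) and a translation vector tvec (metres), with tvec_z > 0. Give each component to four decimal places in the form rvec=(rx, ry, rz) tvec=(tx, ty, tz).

Intrinsics K: fx=422.4, fy=802.7, cx=338.8, cy=229.3
Marker side s = 0.121 m; corners in marker frame (Z=0):
  M0 = (-0.0605, +0.0605, 0)
  M1 = (+0.0605, +0.0605, 0)
  M2 = (+0.0605, -0.0605, 0)
  M3 = (-0.0605, -0.0605, 0)
Detected image corners:
  c0 = (487.544033, 256.882958) px
  c1 = (548.640171, 244.708693) px
  c2 = (561.065691, 142.967706) px
  c3 = (494.456048, 156.519883) px
Planar DLT: solve 8×8 A·h = b for H (H[2,2]=1):
  H  [+515.07839 +291.52545 +522.67571]
  H  [-110.52560 +977.37217 +202.44955]
  H  [-0.02228 +0.71024 +1.00000]
B = K⁻¹H; ‖b₁‖=1.244432, ‖b₂‖=1.244432; λ = 2/(‖b₁‖+‖b₂‖) = 0.803580, sign → tz>0 ⇒ λ=+0.803580
r₁ = λ·B[:,0] = (+0.99425,-0.10553,-0.01791); r₂ = λ·B[:,1] = (+0.09683,+0.81541,+0.57073)
r₃ = r₁×r₂ = (-0.04563,-0.56919,+0.82094); SVD([r₁ r₂ r₃]) → R = UVᵀ:
  R  [+0.99425 +0.09683 -0.04563]
  R  [-0.10553 +0.81541 -0.56919]
  R  [-0.01791 +0.57073 +0.82094]
t = (+0.34981, -0.02688, +0.80358) m
tr R = 2.630603; θ = arccos((tr R − 1)/2) = 0.617547 rad = 35.383°
axis k = ((R−Rᵀ)₃₂, (R−Rᵀ)₁₃, (R−Rᵀ)₂₁) / (2 sinθ) = (+0.984324, -0.023939, -0.174738)
rvec = θ·k = (+0.607866, -0.014783, -0.107909)

rvec=(0.6079, -0.0148, -0.1079) tvec=(0.3498, -0.0269, 0.8036)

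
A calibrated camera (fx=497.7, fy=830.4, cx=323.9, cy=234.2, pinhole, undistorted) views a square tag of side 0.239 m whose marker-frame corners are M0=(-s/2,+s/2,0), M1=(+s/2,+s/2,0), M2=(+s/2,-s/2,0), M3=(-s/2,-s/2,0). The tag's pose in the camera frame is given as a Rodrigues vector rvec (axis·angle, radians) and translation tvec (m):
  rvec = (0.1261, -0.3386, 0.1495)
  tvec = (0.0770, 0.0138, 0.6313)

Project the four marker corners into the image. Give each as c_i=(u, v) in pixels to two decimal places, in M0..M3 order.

c0=(279.00, 394.30) c1=(446.58, 411.49) c2=(480.98, 122.81) c3=(311.45, 64.49)

Intrinsics K: fx=497.7, fy=830.4, cx=323.9, cy=234.2
Marker side s = 0.239 m; corners in marker frame (Z=0):
  M0 = (-0.1195, +0.1195, 0)
  M1 = (+0.1195, +0.1195, 0)
  M2 = (+0.1195, -0.1195, 0)
  M3 = (-0.1195, -0.1195, 0)
rvec = (0.1261, -0.3386, 0.1495), |rvec| = θ = 0.39103 rad = 22.404°
Rodrigues: sinθ=0.38114, 1−cosθ=0.07548; R = I + sinθ·[k]× + (1−cosθ)·[k]×²:
    [+0.93237 -0.16680 -0.32073]
    [+0.12464 +0.98112 -0.14790]
    [+0.33934 +0.09792 +0.93555]
t = (0.0770, 0.0138, 0.6313) m
M0: Pc = R·M0+t = (-0.05435, +0.11615, +0.60245); u = 497.7·(-0.05435)/0.60245 + 323.9 = 278.9998, v = 830.4·(+0.11615)/0.60245 + 234.2 = 394.2962
M1: Pc = R·M1+t = (+0.16849, +0.14594, +0.68355); u = 497.7·(+0.16849)/0.68355 + 323.9 = 446.5757, v = 830.4·(+0.14594)/0.68355 + 234.2 = 411.4897
M2: Pc = R·M2+t = (+0.20835, -0.08855, +0.66015); u = 497.7·(+0.20835)/0.66015 + 323.9 = 480.9794, v = 830.4·(-0.08855)/0.66015 + 234.2 = 122.8148
M3: Pc = R·M3+t = (-0.01449, -0.11834, +0.57905); u = 497.7·(-0.01449)/0.57905 + 323.9 = 311.4493, v = 830.4·(-0.11834)/0.57905 + 234.2 = 64.4936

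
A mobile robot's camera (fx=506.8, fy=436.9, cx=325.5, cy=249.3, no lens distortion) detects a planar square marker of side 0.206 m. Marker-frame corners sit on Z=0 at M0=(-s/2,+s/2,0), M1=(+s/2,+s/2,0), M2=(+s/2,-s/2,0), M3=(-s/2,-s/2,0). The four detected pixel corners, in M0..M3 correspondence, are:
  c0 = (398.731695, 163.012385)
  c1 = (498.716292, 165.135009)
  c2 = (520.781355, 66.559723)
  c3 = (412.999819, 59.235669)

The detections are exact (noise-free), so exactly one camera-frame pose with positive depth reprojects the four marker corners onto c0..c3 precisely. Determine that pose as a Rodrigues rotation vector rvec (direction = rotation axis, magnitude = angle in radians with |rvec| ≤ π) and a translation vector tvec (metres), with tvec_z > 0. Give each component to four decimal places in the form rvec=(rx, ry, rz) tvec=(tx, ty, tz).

rvec=(0.3905, -0.2165, 0.0234) tvec=(0.2435, -0.2835, 0.9269)

Intrinsics K: fx=506.8, fy=436.9, cx=325.5, cy=249.3
Marker side s = 0.206 m; corners in marker frame (Z=0):
  M0 = (-0.1030, +0.1030, 0)
  M1 = (+0.1030, +0.1030, 0)
  M2 = (+0.1030, -0.1030, 0)
  M3 = (-0.1030, -0.1030, 0)
Detected image corners:
  c0 = (398.731695, 163.012385) px
  c1 = (498.716292, 165.135009) px
  c2 = (520.781355, 66.559723) px
  c3 = (412.999819, 59.235669) px
Planar DLT: solve 8×8 A·h = b for H (H[2,2]=1):
  H  [+609.10003 +96.62978 +458.66275]
  H  [+48.58027 +536.77140 +115.65043]
  H  [+0.23067 +0.40468 +1.00000]
B = K⁻¹H; ‖b₁‖=1.078850, ‖b₂‖=1.078850; λ = 2/(‖b₁‖+‖b₂‖) = 0.926913, sign → tz>0 ⇒ λ=+0.926913
r₁ = λ·B[:,0] = (+0.97669,-0.01894,+0.21381); r₂ = λ·B[:,1] = (-0.06419,+0.92476,+0.37511)
r₃ = r₁×r₂ = (-0.20483,-0.38009,+0.90199); SVD([r₁ r₂ r₃]) → R = UVᵀ:
  R  [+0.97669 -0.06419 -0.20483]
  R  [-0.01894 +0.92476 -0.38009]
  R  [+0.21381 +0.37511 +0.90199]
t = (+0.24355, -0.28355, +0.92691) m
tr R = 2.803436; θ = arccos((tr R − 1)/2) = 0.447069 rad = 25.615°
axis k = ((R−Rᵀ)₃₂, (R−Rᵀ)₁₃, (R−Rᵀ)₂₁) / (2 sinθ) = (+0.873408, -0.484169, +0.052333)
rvec = θ·k = (+0.390474, -0.216457, +0.023397)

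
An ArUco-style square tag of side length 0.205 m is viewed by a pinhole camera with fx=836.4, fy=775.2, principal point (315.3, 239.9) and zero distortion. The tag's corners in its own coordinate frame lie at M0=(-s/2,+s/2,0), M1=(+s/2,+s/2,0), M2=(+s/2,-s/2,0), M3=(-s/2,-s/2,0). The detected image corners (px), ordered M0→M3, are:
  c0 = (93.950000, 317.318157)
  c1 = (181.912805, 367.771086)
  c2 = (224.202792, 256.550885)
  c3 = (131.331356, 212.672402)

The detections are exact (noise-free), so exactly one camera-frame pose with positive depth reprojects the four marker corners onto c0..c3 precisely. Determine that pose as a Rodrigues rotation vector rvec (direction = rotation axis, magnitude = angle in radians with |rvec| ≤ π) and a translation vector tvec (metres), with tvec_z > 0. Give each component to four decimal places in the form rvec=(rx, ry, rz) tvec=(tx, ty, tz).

Intrinsics K: fx=836.4, fy=775.2, cx=315.3, cy=239.9
Marker side s = 0.205 m; corners in marker frame (Z=0):
  M0 = (-0.1025, +0.1025, 0)
  M1 = (+0.1025, +0.1025, 0)
  M2 = (+0.1025, -0.1025, 0)
  M3 = (-0.1025, -0.1025, 0)
Detected image corners:
  c0 = (93.950000, 317.318157) px
  c1 = (181.912805, 367.771086) px
  c2 = (224.202792, 256.550885) px
  c3 = (131.331356, 212.672402) px
Planar DLT: solve 8×8 A·h = b for H (H[2,2]=1):
  H  [+386.27322 -176.17005 +156.01571]
  H  [+130.35416 +558.33876 +288.36243]
  H  [-0.34620 +0.11229 +1.00000]
B = K⁻¹H; ‖b₁‖=0.739262, ‖b₂‖=0.739262; λ = 2/(‖b₁‖+‖b₂‖) = 1.352700, sign → tz>0 ⇒ λ=+1.352700
r₁ = λ·B[:,0] = (+0.80126,+0.37239,-0.46831); r₂ = λ·B[:,1] = (-0.34218,+0.92728,+0.15190)
r₃ = r₁×r₂ = (+0.49082,+0.03854,+0.87041); SVD([r₁ r₂ r₃]) → R = UVᵀ:
  R  [+0.80126 -0.34218 +0.49082]
  R  [+0.37239 +0.92728 +0.03854]
  R  [-0.46831 +0.15190 +0.87041]
t = (-0.25761, +0.08457, +1.35270) m
tr R = 2.598940; θ = arccos((tr R − 1)/2) = 0.644384 rad = 36.920°
axis k = ((R−Rᵀ)₃₂, (R−Rᵀ)₁₃, (R−Rᵀ)₂₁) / (2 sinθ) = (+0.094358, +0.798335, +0.594776)
rvec = θ·k = (+0.060803, +0.514434, +0.383264)

rvec=(0.0608, 0.5144, 0.3833) tvec=(-0.2576, 0.0846, 1.3527)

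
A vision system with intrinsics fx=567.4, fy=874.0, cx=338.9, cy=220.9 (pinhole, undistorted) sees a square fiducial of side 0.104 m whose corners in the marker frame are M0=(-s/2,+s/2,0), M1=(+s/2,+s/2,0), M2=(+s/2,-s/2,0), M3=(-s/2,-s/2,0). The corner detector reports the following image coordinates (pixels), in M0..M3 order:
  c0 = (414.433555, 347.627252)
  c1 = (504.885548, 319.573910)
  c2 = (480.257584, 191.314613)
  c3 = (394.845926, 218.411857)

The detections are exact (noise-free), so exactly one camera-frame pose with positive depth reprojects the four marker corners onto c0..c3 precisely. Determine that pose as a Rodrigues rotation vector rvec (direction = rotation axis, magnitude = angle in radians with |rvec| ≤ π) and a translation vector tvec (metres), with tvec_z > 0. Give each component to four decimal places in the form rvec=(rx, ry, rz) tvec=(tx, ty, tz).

Intrinsics K: fx=567.4, fy=874.0, cx=338.9, cy=220.9
Marker side s = 0.104 m; corners in marker frame (Z=0):
  M0 = (-0.0520, +0.0520, 0)
  M1 = (+0.0520, +0.0520, 0)
  M2 = (+0.0520, -0.0520, 0)
  M3 = (-0.0520, -0.0520, 0)
Detected image corners:
  c0 = (414.433555, 347.627252) px
  c1 = (504.885548, 319.573910) px
  c2 = (480.257584, 191.314613) px
  c3 = (394.845926, 218.411857) px
Planar DLT: solve 8×8 A·h = b for H (H[2,2]=1):
  H  [+824.96103 -29.74321 +448.19404]
  H  [-276.93508 +1092.47524 +267.45606]
  H  [-0.04426 -0.54003 +1.00000]
B = K⁻¹H; ‖b₁‖=1.512247, ‖b₂‖=1.512247; λ = 2/(‖b₁‖+‖b₂‖) = 0.661268, sign → tz>0 ⇒ λ=+0.661268
r₁ = λ·B[:,0] = (+0.97892,-0.20213,-0.02927); r₂ = λ·B[:,1] = (+0.17863,+0.91682,-0.35711)
r₃ = r₁×r₂ = (+0.09902,+0.34435,+0.93360); SVD([r₁ r₂ r₃]) → R = UVᵀ:
  R  [+0.97892 +0.17863 +0.09902]
  R  [-0.20213 +0.91682 +0.34435]
  R  [-0.02927 -0.35711 +0.93360]
t = (+0.12738, +0.03522, +0.66127) m
tr R = 2.829349; θ = arccos((tr R − 1)/2) = 0.416094 rad = 23.840°
axis k = ((R−Rᵀ)₃₂, (R−Rᵀ)₁₃, (R−Rᵀ)₂₁) / (2 sinθ) = (-0.867731, +0.158697, -0.471018)
rvec = θ·k = (-0.361058, +0.066033, -0.195988)

rvec=(-0.3611, 0.0660, -0.1960) tvec=(0.1274, 0.0352, 0.6613)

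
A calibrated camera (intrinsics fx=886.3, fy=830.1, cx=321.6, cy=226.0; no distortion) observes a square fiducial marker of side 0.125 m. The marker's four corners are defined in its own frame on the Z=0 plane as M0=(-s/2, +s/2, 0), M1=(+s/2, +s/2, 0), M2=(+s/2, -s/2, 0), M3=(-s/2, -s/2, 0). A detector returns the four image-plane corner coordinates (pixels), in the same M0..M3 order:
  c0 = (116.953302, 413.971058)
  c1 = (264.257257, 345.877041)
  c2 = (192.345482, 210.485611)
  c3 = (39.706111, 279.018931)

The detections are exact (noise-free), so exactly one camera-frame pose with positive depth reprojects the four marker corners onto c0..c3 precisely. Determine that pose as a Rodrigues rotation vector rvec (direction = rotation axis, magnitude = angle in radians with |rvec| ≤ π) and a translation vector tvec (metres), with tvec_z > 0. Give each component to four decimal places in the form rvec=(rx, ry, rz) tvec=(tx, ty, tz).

rvec=(0.1437, -0.0985, -0.4459) tvec=(-0.1269, 0.0706, 0.6722)

Intrinsics K: fx=886.3, fy=830.1, cx=321.6, cy=226.0
Marker side s = 0.125 m; corners in marker frame (Z=0):
  M0 = (-0.0625, +0.0625, 0)
  M1 = (+0.0625, +0.0625, 0)
  M2 = (+0.0625, -0.0625, 0)
  M3 = (-0.0625, -0.0625, 0)
Detected image corners:
  c0 = (116.953302, 413.971058) px
  c1 = (264.257257, 345.877041) px
  c2 = (192.345482, 210.485611) px
  c3 = (39.706111, 279.018931) px
Planar DLT: solve 8×8 A·h = b for H (H[2,2]=1):
  H  [+1213.89390 +632.96552 +154.31105]
  H  [-517.07028 +1155.65213 +313.14153]
  H  [+0.09417 +0.23778 +1.00000]
B = K⁻¹H; ‖b₁‖=1.487581, ‖b₂‖=1.487581; λ = 2/(‖b₁‖+‖b₂‖) = 0.672232, sign → tz>0 ⇒ λ=+0.672232
r₁ = λ·B[:,0] = (+0.89773,-0.43597,+0.06330); r₂ = λ·B[:,1] = (+0.42209,+0.89235,+0.15984)
r₃ = r₁×r₂ = (-0.12618,-0.11678,+0.98511); SVD([r₁ r₂ r₃]) → R = UVᵀ:
  R  [+0.89773 +0.42209 -0.12618]
  R  [-0.43597 +0.89235 -0.11678]
  R  [+0.06330 +0.15984 +0.98511]
t = (-0.12688, +0.07057, +0.67223) m
tr R = 2.775196; θ = arccos((tr R − 1)/2) = 0.478692 rad = 27.427°
axis k = ((R−Rᵀ)₃₂, (R−Rᵀ)₁₃, (R−Rᵀ)₂₁) / (2 sinθ) = (+0.300269, -0.205680, -0.931415)
rvec = θ·k = (+0.143737, -0.098458, -0.445861)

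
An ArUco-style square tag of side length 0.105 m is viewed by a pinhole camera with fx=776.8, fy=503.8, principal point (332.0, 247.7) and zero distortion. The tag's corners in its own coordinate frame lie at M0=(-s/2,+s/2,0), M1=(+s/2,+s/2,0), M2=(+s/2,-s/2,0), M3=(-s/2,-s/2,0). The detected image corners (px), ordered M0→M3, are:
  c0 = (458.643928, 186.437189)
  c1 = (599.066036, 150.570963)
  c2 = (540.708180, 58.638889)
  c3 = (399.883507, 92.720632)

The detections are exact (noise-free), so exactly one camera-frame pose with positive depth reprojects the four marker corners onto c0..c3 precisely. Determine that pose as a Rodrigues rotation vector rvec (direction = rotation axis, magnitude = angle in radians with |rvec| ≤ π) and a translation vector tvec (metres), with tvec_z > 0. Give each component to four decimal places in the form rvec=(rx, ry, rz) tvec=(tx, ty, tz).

rvec=(-0.0388, -0.0827, -0.3806) tvec=(0.1138, -0.1313, 0.5256)

Intrinsics K: fx=776.8, fy=503.8, cx=332.0, cy=247.7
Marker side s = 0.105 m; corners in marker frame (Z=0):
  M0 = (-0.0525, +0.0525, 0)
  M1 = (+0.0525, +0.0525, 0)
  M2 = (+0.0525, -0.0525, 0)
  M3 = (-0.0525, -0.0525, 0)
Detected image corners:
  c0 = (458.643928, 186.437189) px
  c1 = (599.066036, 150.570963) px
  c2 = (540.708180, 58.638889) px
  c3 = (399.883507, 92.720632) px
Planar DLT: solve 8×8 A·h = b for H (H[2,2]=1):
  H  [+1422.77235 +536.53911 +500.12730]
  H  [-312.66056 +878.79762 +121.83532]
  H  [+0.16714 -0.04234 +1.00000]
B = K⁻¹H; ‖b₁‖=1.902618, ‖b₂‖=1.902618; λ = 2/(‖b₁‖+‖b₂‖) = 0.525592, sign → tz>0 ⇒ λ=+0.525592
r₁ = λ·B[:,0] = (+0.92512,-0.36938,+0.08785); r₂ = λ·B[:,1] = (+0.37254,+0.92775,-0.02225)
r₃ = r₁×r₂ = (-0.07328,+0.05331,+0.99589); SVD([r₁ r₂ r₃]) → R = UVᵀ:
  R  [+0.92512 +0.37254 -0.07328]
  R  [-0.36938 +0.92775 +0.05331]
  R  [+0.08785 -0.02225 +0.99589]
t = (+0.11376, -0.13131, +0.52559) m
tr R = 2.848754; θ = arccos((tr R − 1)/2) = 0.391397 rad = 22.425°
axis k = ((R−Rᵀ)₃₂, (R−Rᵀ)₁₃, (R−Rᵀ)₂₁) / (2 sinθ) = (-0.099039, -0.211185, -0.972416)
rvec = θ·k = (-0.038764, -0.082657, -0.380600)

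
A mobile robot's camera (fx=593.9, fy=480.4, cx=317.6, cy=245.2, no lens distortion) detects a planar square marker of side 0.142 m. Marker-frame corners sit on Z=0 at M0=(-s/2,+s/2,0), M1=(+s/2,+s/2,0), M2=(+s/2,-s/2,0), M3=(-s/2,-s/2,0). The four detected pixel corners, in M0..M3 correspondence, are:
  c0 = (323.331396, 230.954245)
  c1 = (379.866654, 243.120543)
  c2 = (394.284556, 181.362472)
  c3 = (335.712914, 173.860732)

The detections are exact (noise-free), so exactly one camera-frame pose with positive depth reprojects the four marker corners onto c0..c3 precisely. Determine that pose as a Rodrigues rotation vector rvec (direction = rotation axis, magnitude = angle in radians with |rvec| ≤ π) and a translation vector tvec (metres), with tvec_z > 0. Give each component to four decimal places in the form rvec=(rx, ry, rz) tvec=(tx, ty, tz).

rvec=(0.0644, 0.7223, 0.2125) tvec=(0.0754, -0.0894, 1.1347)

Intrinsics K: fx=593.9, fy=480.4, cx=317.6, cy=245.2
Marker side s = 0.142 m; corners in marker frame (Z=0):
  M0 = (-0.0710, +0.0710, 0)
  M1 = (+0.0710, +0.0710, 0)
  M2 = (+0.0710, -0.0710, 0)
  M3 = (-0.0710, -0.0710, 0)
Detected image corners:
  c0 = (323.331396, 230.954245) px
  c1 = (379.866654, 243.120543) px
  c2 = (394.284556, 181.362472) px
  c3 = (335.712914, 173.860732) px
Planar DLT: solve 8×8 A·h = b for H (H[2,2]=1):
  H  [+200.31056 -52.50847 +357.07508]
  H  [-49.19455 +441.87520 +207.36954]
  H  [-0.57197 +0.11601 +1.00000]
B = K⁻¹H; ‖b₁‖=0.881317, ‖b₂‖=0.881317; λ = 2/(‖b₁‖+‖b₂‖) = 1.134666, sign → tz>0 ⇒ λ=+1.134666
r₁ = λ·B[:,0] = (+0.72976,+0.21506,-0.64900); r₂ = λ·B[:,1] = (-0.17071,+0.97649,+0.13163)
r₃ = r₁×r₂ = (+0.66205,+0.01473,+0.74932); SVD([r₁ r₂ r₃]) → R = UVᵀ:
  R  [+0.72976 -0.17071 +0.66205]
  R  [+0.21506 +0.97649 +0.01473]
  R  [-0.64900 +0.13163 +0.74932]
t = (+0.07542, -0.08935, +1.13467) m
tr R = 2.455573; θ = arccos((tr R − 1)/2) = 0.755708 rad = 43.299°
axis k = ((R−Rᵀ)₃₂, (R−Rᵀ)₁₃, (R−Rᵀ)₂₁) / (2 sinθ) = (+0.085224, +0.955842, +0.281253)
rvec = θ·k = (+0.064405, +0.722337, +0.212545)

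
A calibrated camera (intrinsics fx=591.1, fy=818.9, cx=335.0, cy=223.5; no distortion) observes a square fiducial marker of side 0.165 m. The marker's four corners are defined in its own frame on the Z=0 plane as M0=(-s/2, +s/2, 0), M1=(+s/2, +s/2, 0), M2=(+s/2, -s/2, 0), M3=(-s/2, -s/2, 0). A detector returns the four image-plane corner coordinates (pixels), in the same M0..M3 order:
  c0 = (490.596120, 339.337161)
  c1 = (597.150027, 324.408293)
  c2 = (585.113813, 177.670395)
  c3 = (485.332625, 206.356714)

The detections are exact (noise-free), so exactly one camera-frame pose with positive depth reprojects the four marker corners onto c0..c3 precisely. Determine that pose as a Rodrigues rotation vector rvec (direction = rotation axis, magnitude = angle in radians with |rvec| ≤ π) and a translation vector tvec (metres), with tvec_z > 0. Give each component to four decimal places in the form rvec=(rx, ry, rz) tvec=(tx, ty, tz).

rvec=(-0.3232, 0.6818, -0.0829) tvec=(0.3179, 0.0422, 0.9318)

Intrinsics K: fx=591.1, fy=818.9, cx=335.0, cy=223.5
Marker side s = 0.165 m; corners in marker frame (Z=0):
  M0 = (-0.0825, +0.0825, 0)
  M1 = (+0.0825, +0.0825, 0)
  M2 = (+0.0825, -0.0825, 0)
  M3 = (-0.0825, -0.0825, 0)
Detected image corners:
  c0 = (490.596120, 339.337161) px
  c1 = (597.150027, 324.408293) px
  c2 = (585.113813, 177.670395) px
  c3 = (485.332625, 206.356714) px
Planar DLT: solve 8×8 A·h = b for H (H[2,2]=1):
  H  [+274.12990 -133.95336 +536.66070]
  H  [-303.53376 +755.44753 +260.54649]
  H  [-0.64970 -0.34339 +1.00000]
B = K⁻¹H; ‖b₁‖=1.073163, ‖b₂‖=1.073163; λ = 2/(‖b₁‖+‖b₂‖) = 0.931825, sign → tz>0 ⇒ λ=+0.931825
r₁ = λ·B[:,0] = (+0.77526,-0.18016,-0.60541); r₂ = λ·B[:,1] = (-0.02982,+0.94695,-0.31998)
r₃ = r₁×r₂ = (+0.63094,+0.26612,+0.72876); SVD([r₁ r₂ r₃]) → R = UVᵀ:
  R  [+0.77526 -0.02982 +0.63094]
  R  [-0.18016 +0.94695 +0.26612]
  R  [-0.60541 -0.31998 +0.72876]
t = (+0.31790, +0.04216, +0.93183) m
tr R = 2.450969; θ = arccos((tr R − 1)/2) = 0.759058 rad = 43.491°
axis k = ((R−Rᵀ)₃₂, (R−Rᵀ)₁₃, (R−Rᵀ)₂₁) / (2 sinθ) = (-0.425800, +0.898202, -0.109218)
rvec = θ·k = (-0.323207, +0.681787, -0.082903)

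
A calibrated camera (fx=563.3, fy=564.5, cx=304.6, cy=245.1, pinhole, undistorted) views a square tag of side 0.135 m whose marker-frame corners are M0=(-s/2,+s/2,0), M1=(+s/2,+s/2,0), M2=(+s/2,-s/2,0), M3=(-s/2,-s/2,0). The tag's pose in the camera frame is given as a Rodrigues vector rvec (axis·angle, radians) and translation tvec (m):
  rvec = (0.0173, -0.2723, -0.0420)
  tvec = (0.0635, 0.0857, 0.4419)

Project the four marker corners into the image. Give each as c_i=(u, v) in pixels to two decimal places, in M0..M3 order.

Intrinsics K: fx=563.3, fy=564.5, cx=304.6, cy=245.1
Marker side s = 0.135 m; corners in marker frame (Z=0):
  M0 = (-0.0675, +0.0675, 0)
  M1 = (+0.0675, +0.0675, 0)
  M2 = (+0.0675, -0.0675, 0)
  M3 = (-0.0675, -0.0675, 0)
rvec = (0.0173, -0.2723, -0.0420), |rvec| = θ = 0.27606 rad = 15.817°
Rodrigues: sinθ=0.27257, 1−cosθ=0.03786; R = I + sinθ·[k]× + (1−cosθ)·[k]×²:
    [+0.96228 +0.03913 -0.26922]
    [-0.04381 +0.99897 -0.01140]
    [+0.26849 +0.02276 +0.96301]
t = (0.0635, 0.0857, 0.4419) m
M0: Pc = R·M0+t = (+0.00119, +0.15609, +0.42531); u = 563.3·(+0.00119)/0.42531 + 304.6 = 306.1720, v = 564.5·(+0.15609)/0.42531 + 245.1 = 452.2688
M1: Pc = R·M1+t = (+0.13110, +0.15017, +0.46156); u = 563.3·(+0.13110)/0.46156 + 304.6 = 464.5923, v = 564.5·(+0.15017)/0.46156 + 245.1 = 428.7664
M2: Pc = R·M2+t = (+0.12581, +0.01531, +0.45849); u = 563.3·(+0.12581)/0.45849 + 304.6 = 459.1748, v = 564.5·(+0.01531)/0.45849 + 245.1 = 263.9526
M3: Pc = R·M3+t = (-0.00410, +0.02123, +0.42224); u = 563.3·(-0.00410)/0.42224 + 304.6 = 299.1365, v = 564.5·(+0.02123)/0.42224 + 245.1 = 273.4778

c0=(306.17, 452.27) c1=(464.59, 428.77) c2=(459.17, 263.95) c3=(299.14, 273.48)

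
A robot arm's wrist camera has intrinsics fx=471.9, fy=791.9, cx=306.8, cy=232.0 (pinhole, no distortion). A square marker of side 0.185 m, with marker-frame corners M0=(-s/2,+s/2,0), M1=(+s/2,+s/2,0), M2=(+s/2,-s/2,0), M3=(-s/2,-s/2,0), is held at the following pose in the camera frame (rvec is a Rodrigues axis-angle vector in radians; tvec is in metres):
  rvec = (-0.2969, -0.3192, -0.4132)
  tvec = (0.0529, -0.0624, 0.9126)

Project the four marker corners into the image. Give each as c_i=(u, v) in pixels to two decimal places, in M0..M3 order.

Intrinsics K: fx=471.9, fy=791.9, cx=306.8, cy=232.0
Marker side s = 0.185 m; corners in marker frame (Z=0):
  M0 = (-0.0925, +0.0925, 0)
  M1 = (+0.0925, +0.0925, 0)
  M2 = (+0.0925, -0.0925, 0)
  M3 = (-0.0925, -0.0925, 0)
rvec = (-0.2969, -0.3192, -0.4132), |rvec| = θ = 0.60064 rad = 34.414°
Rodrigues: sinθ=0.56517, 1−cosθ=0.17503; R = I + sinθ·[k]× + (1−cosθ)·[k]×²:
    [+0.86774 +0.43478 -0.24083]
    [-0.34282 +0.87440 +0.34335]
    [+0.35987 -0.21538 +0.90780]
t = (0.0529, -0.0624, 0.9126) m
M0: Pc = R·M0+t = (+0.01285, +0.05019, +0.85939); u = 471.9·(+0.01285)/0.85939 + 306.8 = 313.8567, v = 791.9·(+0.05019)/0.85939 + 232.0 = 278.2515
M1: Pc = R·M1+t = (+0.17338, -0.01323, +0.92597); u = 471.9·(+0.17338)/0.92597 + 306.8 = 395.1610, v = 791.9·(-0.01323)/0.92597 + 232.0 = 220.6866
M2: Pc = R·M2+t = (+0.09295, -0.17499, +0.96581); u = 471.9·(+0.09295)/0.96581 + 306.8 = 352.2153, v = 791.9·(-0.17499)/0.96581 + 232.0 = 88.5172
M3: Pc = R·M3+t = (-0.06758, -0.11157, +0.89923); u = 471.9·(-0.06758)/0.89923 + 306.8 = 271.3340, v = 791.9·(-0.11157)/0.89923 + 232.0 = 133.7461

c0=(313.86, 278.25) c1=(395.16, 220.69) c2=(352.22, 88.52) c3=(271.33, 133.75)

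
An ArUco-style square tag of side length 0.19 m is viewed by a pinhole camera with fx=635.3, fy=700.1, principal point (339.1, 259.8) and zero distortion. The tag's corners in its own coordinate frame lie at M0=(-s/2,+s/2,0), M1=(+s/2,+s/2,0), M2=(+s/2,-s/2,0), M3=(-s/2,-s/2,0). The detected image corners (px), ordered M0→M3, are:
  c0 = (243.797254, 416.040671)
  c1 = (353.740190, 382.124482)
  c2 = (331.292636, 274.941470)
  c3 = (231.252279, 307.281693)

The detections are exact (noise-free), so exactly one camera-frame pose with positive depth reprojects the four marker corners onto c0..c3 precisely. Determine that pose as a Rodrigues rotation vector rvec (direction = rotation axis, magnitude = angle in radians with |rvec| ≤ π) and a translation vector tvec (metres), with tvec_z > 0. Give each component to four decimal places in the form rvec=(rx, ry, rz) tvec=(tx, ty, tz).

rvec=(-0.5455, 0.1564, -0.2569) tvec=(-0.0859, 0.1297, 1.0947)

Intrinsics K: fx=635.3, fy=700.1, cx=339.1, cy=259.8
Marker side s = 0.19 m; corners in marker frame (Z=0):
  M0 = (-0.0950, +0.0950, 0)
  M1 = (+0.0950, +0.0950, 0)
  M2 = (+0.0950, -0.0950, 0)
  M3 = (-0.0950, -0.0950, 0)
Detected image corners:
  c0 = (243.797254, 416.040671) px
  c1 = (353.740190, 382.124482) px
  c2 = (331.292636, 274.941470) px
  c3 = (231.252279, 307.281693) px
Planar DLT: solve 8×8 A·h = b for H (H[2,2]=1):
  H  [+530.55999 -48.59021 +289.25983]
  H  [-198.95185 +401.11734 +342.72557]
  H  [-0.07182 -0.48444 +1.00000]
B = K⁻¹H; ‖b₁‖=0.913466, ‖b₂‖=0.913466; λ = 2/(‖b₁‖+‖b₂‖) = 1.094731, sign → tz>0 ⇒ λ=+1.094731
r₁ = λ·B[:,0] = (+0.95621,-0.28192,-0.07862); r₂ = λ·B[:,1] = (+0.19934,+0.82402,-0.53033)
r₃ = r₁×r₂ = (+0.21430,+0.49144,+0.84414); SVD([r₁ r₂ r₃]) → R = UVᵀ:
  R  [+0.95621 +0.19934 +0.21430]
  R  [-0.28192 +0.82402 +0.49144]
  R  [-0.07862 -0.53033 +0.84414]
t = (-0.08588, +0.12967, +1.09473) m
tr R = 2.624367; θ = arccos((tr R − 1)/2) = 0.622912 rad = 35.690°
axis k = ((R−Rᵀ)₃₂, (R−Rᵀ)₁₃, (R−Rᵀ)₂₁) / (2 sinθ) = (-0.875700, +0.251042, -0.412464)
rvec = θ·k = (-0.545484, +0.156377, -0.256929)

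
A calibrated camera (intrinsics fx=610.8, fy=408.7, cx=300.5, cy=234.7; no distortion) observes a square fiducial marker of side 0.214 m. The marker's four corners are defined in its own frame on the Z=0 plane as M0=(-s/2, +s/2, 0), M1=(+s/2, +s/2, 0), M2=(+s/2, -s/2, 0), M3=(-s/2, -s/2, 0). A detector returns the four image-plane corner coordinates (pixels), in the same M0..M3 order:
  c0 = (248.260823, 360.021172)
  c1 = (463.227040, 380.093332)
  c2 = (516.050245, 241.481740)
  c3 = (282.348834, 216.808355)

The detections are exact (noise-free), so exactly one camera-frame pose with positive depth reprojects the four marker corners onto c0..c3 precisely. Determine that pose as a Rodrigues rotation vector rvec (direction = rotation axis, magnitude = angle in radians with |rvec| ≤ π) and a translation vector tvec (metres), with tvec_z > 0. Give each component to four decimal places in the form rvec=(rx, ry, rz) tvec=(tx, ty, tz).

rvec=(0.2389, -0.0318, 0.1597) tvec=(0.0722, 0.0953, 0.5723)

Intrinsics K: fx=610.8, fy=408.7, cx=300.5, cy=234.7
Marker side s = 0.214 m; corners in marker frame (Z=0):
  M0 = (-0.1070, +0.1070, 0)
  M1 = (+0.1070, +0.1070, 0)
  M2 = (+0.1070, -0.1070, 0)
  M3 = (-0.1070, -0.1070, 0)
Detected image corners:
  c0 = (248.260823, 360.021172) px
  c1 = (463.227040, 380.093332) px
  c2 = (516.050245, 241.481740) px
  c3 = (282.348834, 216.808355) px
Planar DLT: solve 8×8 A·h = b for H (H[2,2]=1):
  H  [+1079.56828 -49.73609 +377.58004]
  H  [+130.41791 +780.39074 +302.77684]
  H  [+0.08792 +0.40729 +1.00000]
B = K⁻¹H; ‖b₁‖=1.747224, ‖b₂‖=1.747224; λ = 2/(‖b₁‖+‖b₂‖) = 0.572337, sign → tz>0 ⇒ λ=+0.572337
r₁ = λ·B[:,0] = (+0.98683,+0.15374,+0.05032); r₂ = λ·B[:,1] = (-0.16129,+0.95898,+0.23311)
r₃ = r₁×r₂ = (-0.01242,-0.23815,+0.97115); SVD([r₁ r₂ r₃]) → R = UVᵀ:
  R  [+0.98683 -0.16129 -0.01242]
  R  [+0.15374 +0.95898 -0.23815]
  R  [+0.05032 +0.23311 +0.97115]
t = (+0.07223, +0.09533, +0.57234) m
tr R = 2.916961; θ = arccos((tr R − 1)/2) = 0.289171 rad = 16.568°
axis k = ((R−Rᵀ)₃₂, (R−Rᵀ)₁₃, (R−Rᵀ)₂₁) / (2 sinθ) = (+0.826308, -0.110005, +0.552371)
rvec = θ·k = (+0.238944, -0.031810, +0.159729)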